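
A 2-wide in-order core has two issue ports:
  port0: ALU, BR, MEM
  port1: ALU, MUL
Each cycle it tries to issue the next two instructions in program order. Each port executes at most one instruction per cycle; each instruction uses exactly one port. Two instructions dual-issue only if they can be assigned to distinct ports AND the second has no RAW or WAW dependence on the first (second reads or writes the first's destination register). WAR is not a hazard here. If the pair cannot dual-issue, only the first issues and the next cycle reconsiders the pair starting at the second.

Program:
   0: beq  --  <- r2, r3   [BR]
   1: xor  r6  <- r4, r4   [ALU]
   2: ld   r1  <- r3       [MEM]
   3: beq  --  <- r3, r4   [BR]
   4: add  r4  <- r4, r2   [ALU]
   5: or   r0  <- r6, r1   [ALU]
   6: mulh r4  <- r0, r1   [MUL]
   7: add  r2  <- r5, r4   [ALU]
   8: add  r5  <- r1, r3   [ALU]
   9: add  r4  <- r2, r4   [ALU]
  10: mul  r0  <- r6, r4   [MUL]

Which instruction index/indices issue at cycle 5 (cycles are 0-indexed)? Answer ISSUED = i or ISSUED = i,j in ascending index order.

t=0 i0+i1:beq;xor ; dual
t=1 i2:ld ; no-port MEM/BR
t=2 i3+i4:beq;add ; dual
t=3 i5:or ; RAW r0
t=4 i6:mulh ; RAW r4
t=5 i7+i8:add;add ; dual
t=6 i9:add ; RAW r4
t=7 i10:mul ; tail

ISSUED = 7,8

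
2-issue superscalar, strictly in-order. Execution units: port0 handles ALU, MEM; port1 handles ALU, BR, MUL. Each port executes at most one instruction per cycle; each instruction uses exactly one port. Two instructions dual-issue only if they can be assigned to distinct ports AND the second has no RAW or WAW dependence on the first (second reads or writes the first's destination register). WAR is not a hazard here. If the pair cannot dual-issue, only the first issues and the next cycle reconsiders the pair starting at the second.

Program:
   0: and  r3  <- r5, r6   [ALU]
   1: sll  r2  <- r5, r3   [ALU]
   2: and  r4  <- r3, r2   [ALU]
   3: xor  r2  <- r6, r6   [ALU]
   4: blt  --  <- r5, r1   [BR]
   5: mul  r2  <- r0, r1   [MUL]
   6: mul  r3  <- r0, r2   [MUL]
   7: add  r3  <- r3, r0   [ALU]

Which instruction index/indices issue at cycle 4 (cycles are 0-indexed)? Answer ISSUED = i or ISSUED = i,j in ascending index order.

c0: i0 and  RAW r3
c1: i1 sll  RAW r2
c2: i2+i3 and;xor  2-wide
c3: i4 blt  no-port BR/MUL
c4: i5 mul  no-port MUL/MUL
c5: i6 mul  RAW+WAW r3
c6: i7 add  tail

ISSUED = 5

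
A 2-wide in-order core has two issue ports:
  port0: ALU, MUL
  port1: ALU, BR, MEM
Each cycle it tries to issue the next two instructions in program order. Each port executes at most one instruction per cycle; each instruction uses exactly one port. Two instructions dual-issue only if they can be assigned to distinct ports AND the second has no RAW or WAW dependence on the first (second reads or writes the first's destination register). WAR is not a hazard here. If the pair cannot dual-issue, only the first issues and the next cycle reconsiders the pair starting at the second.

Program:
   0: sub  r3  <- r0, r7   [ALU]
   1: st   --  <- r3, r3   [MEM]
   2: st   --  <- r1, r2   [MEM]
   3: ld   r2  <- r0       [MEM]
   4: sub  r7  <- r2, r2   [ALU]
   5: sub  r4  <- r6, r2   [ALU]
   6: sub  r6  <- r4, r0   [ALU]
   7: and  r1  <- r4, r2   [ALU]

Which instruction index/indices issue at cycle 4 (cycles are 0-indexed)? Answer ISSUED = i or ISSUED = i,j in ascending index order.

#0 head=0: sub i0 RAW r3
#1 head=1: st i1 no-port MEM/MEM
#2 head=2: st i2 no-port MEM/MEM
#3 head=3: ld i3 RAW r2
#4 head=4: sub+sub i4,i5 dual
#5 head=6: sub+and i6,i7 dual

ISSUED = 4,5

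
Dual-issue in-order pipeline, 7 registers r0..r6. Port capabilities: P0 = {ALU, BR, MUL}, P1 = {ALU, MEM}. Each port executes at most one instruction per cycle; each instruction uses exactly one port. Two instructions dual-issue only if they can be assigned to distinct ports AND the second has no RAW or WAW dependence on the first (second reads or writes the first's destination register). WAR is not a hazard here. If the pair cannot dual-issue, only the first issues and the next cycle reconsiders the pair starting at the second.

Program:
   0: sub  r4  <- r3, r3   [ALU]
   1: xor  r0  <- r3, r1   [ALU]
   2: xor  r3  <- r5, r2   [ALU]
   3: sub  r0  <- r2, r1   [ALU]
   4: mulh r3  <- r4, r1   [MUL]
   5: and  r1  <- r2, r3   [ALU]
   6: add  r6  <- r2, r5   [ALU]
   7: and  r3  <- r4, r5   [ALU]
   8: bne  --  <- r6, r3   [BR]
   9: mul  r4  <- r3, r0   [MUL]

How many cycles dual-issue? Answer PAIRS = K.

t=0 i0+i1:sub.ALU/xor.ALU ; pair
t=1 i2+i3:xor.ALU/sub.ALU ; pair
t=2 i4:mulh.MUL ; RAW r3
t=3 i5+i6:and.ALU/add.ALU ; pair
t=4 i7:and.ALU ; RAW r3
t=5 i8:bne.BR ; no-port BR/MUL
t=6 i9:mul.MUL ; tail

PAIRS = 3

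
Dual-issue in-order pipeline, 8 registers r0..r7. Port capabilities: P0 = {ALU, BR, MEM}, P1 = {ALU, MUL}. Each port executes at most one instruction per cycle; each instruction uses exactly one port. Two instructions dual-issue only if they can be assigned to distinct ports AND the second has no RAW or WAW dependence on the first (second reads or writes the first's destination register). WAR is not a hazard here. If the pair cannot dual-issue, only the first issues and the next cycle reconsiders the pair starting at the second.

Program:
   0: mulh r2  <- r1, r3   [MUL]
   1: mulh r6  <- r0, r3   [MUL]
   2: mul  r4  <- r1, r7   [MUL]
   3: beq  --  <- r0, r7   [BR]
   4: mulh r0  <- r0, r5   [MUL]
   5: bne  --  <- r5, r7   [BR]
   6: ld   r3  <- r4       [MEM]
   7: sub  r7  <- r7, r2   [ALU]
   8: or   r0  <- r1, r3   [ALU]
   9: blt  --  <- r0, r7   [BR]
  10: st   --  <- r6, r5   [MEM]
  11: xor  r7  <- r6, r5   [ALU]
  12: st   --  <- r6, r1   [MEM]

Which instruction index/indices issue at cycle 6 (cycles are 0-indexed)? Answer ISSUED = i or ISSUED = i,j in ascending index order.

0. mulh.MUL @i0  | no-port MUL/MUL
1. mulh.MUL @i1  | no-port MUL/MUL
2. mul.MUL/beq.BR @i2&i3  | 2-wide
3. mulh.MUL/bne.BR @i4&i5  | 2-wide
4. ld.MEM/sub.ALU @i6&i7  | 2-wide
5. or.ALU @i8  | RAW r0
6. blt.BR @i9  | no-port BR/MEM
7. st.MEM/xor.ALU @i10&i11  | 2-wide
8. st.MEM @i12  | tail

ISSUED = 9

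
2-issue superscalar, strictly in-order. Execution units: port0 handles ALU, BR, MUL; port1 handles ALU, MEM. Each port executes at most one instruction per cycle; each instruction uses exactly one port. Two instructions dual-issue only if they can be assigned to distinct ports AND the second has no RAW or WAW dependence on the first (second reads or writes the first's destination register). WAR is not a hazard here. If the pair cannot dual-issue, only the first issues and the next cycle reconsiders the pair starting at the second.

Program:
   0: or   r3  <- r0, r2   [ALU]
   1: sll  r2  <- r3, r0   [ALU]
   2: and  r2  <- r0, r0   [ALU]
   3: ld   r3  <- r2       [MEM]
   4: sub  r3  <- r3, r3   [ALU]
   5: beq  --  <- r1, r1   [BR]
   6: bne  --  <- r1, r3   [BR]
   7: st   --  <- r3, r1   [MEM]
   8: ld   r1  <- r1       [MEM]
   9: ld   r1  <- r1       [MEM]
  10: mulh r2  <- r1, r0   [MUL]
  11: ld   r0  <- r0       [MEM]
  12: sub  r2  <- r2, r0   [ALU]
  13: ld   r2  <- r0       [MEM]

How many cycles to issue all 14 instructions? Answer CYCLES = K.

CYCLES = 11

  cy0 -> i0 (or) RAW r3
  cy1 -> i1 (sll) WAW r2
  cy2 -> i2 (and) RAW r2
  cy3 -> i3 (ld) RAW+WAW r3
  cy4 -> i4/i5 (sub beq) 2-wide
  cy5 -> i6/i7 (bne st) 2-wide
  cy6 -> i8 (ld) no-port MEM/MEM
  cy7 -> i9 (ld) RAW r1
  cy8 -> i10/i11 (mulh ld) 2-wide
  cy9 -> i12 (sub) WAW r2
  cy10 -> i13 (ld) tail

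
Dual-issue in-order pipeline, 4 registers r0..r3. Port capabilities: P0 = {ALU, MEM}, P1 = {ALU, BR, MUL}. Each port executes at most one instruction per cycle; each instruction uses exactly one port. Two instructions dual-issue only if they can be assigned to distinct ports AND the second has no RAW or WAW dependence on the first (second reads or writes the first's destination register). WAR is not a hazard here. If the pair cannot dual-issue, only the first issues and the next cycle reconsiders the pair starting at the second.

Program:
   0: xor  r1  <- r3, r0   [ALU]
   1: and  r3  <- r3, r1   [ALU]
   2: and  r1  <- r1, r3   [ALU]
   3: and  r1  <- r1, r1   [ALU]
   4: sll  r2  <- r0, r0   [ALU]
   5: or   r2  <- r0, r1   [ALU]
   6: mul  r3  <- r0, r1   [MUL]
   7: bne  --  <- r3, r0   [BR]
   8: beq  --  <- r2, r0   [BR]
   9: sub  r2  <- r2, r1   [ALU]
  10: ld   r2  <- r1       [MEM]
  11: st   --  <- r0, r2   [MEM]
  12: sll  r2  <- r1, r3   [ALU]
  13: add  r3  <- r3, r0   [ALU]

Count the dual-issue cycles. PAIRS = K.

PAIRS = 4

#0 head=0: xor i0 RAW r1
#1 head=1: and i1 RAW r3
#2 head=2: and i2 RAW+WAW r1
#3 head=3: and sll i3/i4 dual
#4 head=5: or mul i5/i6 dual
#5 head=7: bne i7 no-port BR/BR
#6 head=8: beq sub i8/i9 dual
#7 head=10: ld i10 no-port MEM/MEM
#8 head=11: st sll i11/i12 dual
#9 head=13: add i13 tail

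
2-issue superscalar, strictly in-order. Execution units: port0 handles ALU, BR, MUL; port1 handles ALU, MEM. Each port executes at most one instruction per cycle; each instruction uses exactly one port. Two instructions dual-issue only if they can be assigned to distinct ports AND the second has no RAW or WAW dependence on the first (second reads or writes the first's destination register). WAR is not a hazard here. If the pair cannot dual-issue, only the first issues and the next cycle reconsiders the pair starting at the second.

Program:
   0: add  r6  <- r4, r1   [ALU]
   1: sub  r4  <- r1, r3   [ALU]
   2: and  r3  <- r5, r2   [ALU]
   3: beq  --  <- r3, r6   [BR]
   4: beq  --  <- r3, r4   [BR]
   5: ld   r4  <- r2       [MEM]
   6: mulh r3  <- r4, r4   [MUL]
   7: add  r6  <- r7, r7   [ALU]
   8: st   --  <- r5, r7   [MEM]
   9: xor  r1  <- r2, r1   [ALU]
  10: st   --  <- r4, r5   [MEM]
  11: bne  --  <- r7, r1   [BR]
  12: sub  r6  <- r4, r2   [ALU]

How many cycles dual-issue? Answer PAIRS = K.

PAIRS = 5

c0: i0+i1 add+sub  pair
c1: i2 and  RAW r3
c2: i3 beq  no-port BR/BR
c3: i4+i5 beq+ld  pair
c4: i6+i7 mulh+add  pair
c5: i8+i9 st+xor  pair
c6: i10+i11 st+bne  pair
c7: i12 sub  tail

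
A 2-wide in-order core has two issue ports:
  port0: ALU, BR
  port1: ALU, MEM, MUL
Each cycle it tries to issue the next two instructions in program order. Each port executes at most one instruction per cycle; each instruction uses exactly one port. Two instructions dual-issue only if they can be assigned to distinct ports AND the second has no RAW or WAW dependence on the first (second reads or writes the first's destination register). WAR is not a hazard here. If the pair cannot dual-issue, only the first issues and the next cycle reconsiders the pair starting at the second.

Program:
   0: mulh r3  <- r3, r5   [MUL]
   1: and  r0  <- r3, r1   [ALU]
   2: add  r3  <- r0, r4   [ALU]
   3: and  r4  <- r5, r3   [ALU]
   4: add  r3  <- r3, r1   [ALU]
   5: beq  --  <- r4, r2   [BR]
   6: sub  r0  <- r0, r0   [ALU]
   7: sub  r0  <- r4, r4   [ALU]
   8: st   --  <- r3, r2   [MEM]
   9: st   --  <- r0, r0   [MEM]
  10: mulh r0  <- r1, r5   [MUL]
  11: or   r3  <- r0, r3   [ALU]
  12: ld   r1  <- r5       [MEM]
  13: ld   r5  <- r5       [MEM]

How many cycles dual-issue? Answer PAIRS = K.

PAIRS = 4

#0 head=0: mulh i0 RAW r3
#1 head=1: and i1 RAW r0
#2 head=2: add i2 RAW r3
#3 head=3: and add i3/i4 pair
#4 head=5: beq sub i5/i6 pair
#5 head=7: sub st i7/i8 pair
#6 head=9: st i9 no-port MEM/MUL
#7 head=10: mulh i10 RAW r0
#8 head=11: or ld i11/i12 pair
#9 head=13: ld i13 tail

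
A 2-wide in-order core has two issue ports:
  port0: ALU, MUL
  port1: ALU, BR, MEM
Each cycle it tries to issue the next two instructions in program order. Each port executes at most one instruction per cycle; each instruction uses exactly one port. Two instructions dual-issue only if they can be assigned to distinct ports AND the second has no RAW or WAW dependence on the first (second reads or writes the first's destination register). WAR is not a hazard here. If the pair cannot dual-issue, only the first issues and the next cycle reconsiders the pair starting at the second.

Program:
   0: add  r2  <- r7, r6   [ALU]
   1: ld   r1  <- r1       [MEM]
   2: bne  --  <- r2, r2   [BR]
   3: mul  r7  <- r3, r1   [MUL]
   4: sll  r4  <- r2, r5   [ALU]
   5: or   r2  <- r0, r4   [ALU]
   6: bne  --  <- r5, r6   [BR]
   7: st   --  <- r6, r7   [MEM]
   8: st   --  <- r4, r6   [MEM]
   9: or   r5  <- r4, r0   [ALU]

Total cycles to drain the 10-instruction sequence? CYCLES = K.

c0: i0/i1 add;ld  dual
c1: i2/i3 bne;mul  dual
c2: i4 sll  RAW r4
c3: i5/i6 or;bne  dual
c4: i7 st  no-port MEM/MEM
c5: i8/i9 st;or  dual

CYCLES = 6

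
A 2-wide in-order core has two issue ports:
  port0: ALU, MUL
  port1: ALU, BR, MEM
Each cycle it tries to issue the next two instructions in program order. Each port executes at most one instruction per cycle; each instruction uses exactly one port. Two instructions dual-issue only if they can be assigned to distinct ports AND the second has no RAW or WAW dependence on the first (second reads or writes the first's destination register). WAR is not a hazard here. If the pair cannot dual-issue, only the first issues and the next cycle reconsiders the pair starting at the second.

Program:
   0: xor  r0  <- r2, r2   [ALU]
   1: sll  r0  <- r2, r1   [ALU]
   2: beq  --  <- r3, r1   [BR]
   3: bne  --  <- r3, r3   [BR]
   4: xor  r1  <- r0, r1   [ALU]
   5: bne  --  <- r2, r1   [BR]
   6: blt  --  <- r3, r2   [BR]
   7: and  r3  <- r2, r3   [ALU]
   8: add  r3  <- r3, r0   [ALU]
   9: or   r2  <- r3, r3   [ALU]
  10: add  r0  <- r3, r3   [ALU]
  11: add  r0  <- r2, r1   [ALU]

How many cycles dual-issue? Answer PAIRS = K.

c0: i0 xor  WAW r0
c1: i1+i2 sll+beq  2-wide
c2: i3+i4 bne+xor  2-wide
c3: i5 bne  no-port BR/BR
c4: i6+i7 blt+and  2-wide
c5: i8 add  RAW r3
c6: i9+i10 or+add  2-wide
c7: i11 add  tail

PAIRS = 4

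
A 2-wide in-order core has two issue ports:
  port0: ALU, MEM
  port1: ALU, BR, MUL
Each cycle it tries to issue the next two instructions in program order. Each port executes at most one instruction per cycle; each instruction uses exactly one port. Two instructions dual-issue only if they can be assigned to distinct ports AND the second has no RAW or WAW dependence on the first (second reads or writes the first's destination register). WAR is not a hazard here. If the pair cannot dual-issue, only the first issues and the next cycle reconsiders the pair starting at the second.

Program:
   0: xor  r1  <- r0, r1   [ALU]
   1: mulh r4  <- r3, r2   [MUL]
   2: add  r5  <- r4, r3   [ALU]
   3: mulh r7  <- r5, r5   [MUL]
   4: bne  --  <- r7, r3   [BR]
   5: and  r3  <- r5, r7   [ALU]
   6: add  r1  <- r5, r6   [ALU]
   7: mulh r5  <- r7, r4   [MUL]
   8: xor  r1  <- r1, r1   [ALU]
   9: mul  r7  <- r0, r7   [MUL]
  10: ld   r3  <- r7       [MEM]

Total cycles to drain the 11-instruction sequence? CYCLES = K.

CYCLES = 7

0. xor mulh @i0&i1  | pair
1. add @i2  | RAW r5
2. mulh @i3  | no-port MUL/BR
3. bne and @i4&i5  | pair
4. add mulh @i6&i7  | pair
5. xor mul @i8&i9  | pair
6. ld @i10  | tail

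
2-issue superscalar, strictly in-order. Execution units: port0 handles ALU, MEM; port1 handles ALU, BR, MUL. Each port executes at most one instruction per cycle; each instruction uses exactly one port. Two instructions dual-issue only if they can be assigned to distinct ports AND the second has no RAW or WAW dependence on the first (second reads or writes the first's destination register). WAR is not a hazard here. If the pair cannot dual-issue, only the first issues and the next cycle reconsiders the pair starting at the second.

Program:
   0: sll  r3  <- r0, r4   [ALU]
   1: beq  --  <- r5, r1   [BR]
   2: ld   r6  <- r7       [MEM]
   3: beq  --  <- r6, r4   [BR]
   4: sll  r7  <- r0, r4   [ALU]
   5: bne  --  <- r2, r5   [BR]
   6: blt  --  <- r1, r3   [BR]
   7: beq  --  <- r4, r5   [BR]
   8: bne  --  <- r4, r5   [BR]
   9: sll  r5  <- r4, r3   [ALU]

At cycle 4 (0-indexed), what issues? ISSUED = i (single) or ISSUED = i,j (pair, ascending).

ISSUED = 6

t=0 i0,i1:sll/beq ; 2-wide
t=1 i2:ld ; RAW r6
t=2 i3,i4:beq/sll ; 2-wide
t=3 i5:bne ; no-port BR/BR
t=4 i6:blt ; no-port BR/BR
t=5 i7:beq ; no-port BR/BR
t=6 i8,i9:bne/sll ; 2-wide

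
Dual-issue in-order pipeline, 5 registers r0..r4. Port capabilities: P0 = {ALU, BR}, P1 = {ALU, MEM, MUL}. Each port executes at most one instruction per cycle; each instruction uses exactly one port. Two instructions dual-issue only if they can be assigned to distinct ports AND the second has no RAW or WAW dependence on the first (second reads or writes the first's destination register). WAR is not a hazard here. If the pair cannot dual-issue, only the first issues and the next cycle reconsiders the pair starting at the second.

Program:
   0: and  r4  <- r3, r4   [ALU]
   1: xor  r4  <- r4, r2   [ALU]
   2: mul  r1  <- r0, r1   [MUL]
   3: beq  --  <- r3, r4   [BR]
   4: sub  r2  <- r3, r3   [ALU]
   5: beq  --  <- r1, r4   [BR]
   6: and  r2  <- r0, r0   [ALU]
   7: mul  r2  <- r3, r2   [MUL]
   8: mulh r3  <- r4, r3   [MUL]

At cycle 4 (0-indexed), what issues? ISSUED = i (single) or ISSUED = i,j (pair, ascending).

c0: i0 and.ALU  RAW+WAW r4
c1: i1,i2 xor.ALU+mul.MUL  pair
c2: i3,i4 beq.BR+sub.ALU  pair
c3: i5,i6 beq.BR+and.ALU  pair
c4: i7 mul.MUL  no-port MUL/MUL
c5: i8 mulh.MUL  tail

ISSUED = 7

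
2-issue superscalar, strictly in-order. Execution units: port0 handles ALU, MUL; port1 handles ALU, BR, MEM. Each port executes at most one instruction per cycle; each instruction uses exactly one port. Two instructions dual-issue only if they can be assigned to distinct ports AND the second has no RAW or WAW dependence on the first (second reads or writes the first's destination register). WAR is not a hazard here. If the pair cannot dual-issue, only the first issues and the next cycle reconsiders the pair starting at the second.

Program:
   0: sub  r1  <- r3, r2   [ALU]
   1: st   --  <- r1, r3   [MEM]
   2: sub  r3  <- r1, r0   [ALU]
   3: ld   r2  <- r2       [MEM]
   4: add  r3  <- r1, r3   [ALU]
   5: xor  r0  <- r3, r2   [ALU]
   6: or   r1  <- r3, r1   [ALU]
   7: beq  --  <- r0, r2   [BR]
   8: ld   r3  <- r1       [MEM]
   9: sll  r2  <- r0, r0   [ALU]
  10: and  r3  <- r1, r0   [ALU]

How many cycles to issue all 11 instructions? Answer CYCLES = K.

c0: i0 sub  RAW r1
c1: i1/i2 st sub  pair
c2: i3/i4 ld add  pair
c3: i5/i6 xor or  pair
c4: i7 beq  no-port BR/MEM
c5: i8/i9 ld sll  pair
c6: i10 and  tail

CYCLES = 7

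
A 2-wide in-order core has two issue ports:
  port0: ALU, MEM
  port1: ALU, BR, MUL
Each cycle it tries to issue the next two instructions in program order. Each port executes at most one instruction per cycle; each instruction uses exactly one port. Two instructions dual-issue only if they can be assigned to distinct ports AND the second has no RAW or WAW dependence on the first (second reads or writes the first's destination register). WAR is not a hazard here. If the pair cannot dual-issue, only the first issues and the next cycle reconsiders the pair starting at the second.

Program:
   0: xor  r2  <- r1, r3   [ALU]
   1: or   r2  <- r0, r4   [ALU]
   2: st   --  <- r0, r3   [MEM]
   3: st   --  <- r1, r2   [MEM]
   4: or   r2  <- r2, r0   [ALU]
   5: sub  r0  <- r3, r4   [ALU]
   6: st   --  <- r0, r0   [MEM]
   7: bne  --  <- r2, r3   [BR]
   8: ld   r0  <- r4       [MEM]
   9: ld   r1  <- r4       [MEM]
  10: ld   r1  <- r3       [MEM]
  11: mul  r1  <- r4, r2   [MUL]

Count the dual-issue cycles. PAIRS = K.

0. xor @i0  | WAW r2
1. or;st @i1,i2  | pair
2. st;or @i3,i4  | pair
3. sub @i5  | RAW r0
4. st;bne @i6,i7  | pair
5. ld @i8  | no-port MEM/MEM
6. ld @i9  | no-port MEM/MEM
7. ld @i10  | WAW r1
8. mul @i11  | tail

PAIRS = 3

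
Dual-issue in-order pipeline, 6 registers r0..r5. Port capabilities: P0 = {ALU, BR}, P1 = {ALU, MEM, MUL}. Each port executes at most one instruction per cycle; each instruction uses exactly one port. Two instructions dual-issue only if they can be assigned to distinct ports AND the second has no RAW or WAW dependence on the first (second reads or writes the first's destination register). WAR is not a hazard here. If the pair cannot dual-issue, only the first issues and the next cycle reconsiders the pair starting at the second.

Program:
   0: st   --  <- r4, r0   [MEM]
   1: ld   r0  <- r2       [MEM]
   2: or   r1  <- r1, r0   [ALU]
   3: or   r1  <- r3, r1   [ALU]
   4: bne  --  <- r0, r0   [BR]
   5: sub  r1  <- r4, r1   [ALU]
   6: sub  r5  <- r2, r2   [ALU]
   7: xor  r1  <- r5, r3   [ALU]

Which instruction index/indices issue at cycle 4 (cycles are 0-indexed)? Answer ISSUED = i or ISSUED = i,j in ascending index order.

ISSUED = 5,6

#0 head=0: st.MEM i0 no-port MEM/MEM
#1 head=1: ld.MEM i1 RAW r0
#2 head=2: or.ALU i2 RAW+WAW r1
#3 head=3: or.ALU+bne.BR i3&i4 dual
#4 head=5: sub.ALU+sub.ALU i5&i6 dual
#5 head=7: xor.ALU i7 tail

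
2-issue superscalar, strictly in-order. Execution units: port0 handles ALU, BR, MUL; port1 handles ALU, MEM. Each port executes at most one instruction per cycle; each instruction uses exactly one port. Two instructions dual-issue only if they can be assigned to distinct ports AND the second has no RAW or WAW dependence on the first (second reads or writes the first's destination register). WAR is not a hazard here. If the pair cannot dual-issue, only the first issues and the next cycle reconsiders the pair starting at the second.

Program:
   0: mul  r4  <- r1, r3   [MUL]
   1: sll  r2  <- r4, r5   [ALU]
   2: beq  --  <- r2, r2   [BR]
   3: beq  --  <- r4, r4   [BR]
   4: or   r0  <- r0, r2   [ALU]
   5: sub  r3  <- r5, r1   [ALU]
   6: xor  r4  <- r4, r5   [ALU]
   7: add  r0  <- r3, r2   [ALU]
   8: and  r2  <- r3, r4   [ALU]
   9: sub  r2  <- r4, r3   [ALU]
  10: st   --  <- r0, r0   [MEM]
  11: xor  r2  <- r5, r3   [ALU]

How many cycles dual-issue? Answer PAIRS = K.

PAIRS = 4

#0 head=0: mul i0 RAW r4
#1 head=1: sll i1 RAW r2
#2 head=2: beq i2 no-port BR/BR
#3 head=3: beq/or i3,i4 dual
#4 head=5: sub/xor i5,i6 dual
#5 head=7: add/and i7,i8 dual
#6 head=9: sub/st i9,i10 dual
#7 head=11: xor i11 tail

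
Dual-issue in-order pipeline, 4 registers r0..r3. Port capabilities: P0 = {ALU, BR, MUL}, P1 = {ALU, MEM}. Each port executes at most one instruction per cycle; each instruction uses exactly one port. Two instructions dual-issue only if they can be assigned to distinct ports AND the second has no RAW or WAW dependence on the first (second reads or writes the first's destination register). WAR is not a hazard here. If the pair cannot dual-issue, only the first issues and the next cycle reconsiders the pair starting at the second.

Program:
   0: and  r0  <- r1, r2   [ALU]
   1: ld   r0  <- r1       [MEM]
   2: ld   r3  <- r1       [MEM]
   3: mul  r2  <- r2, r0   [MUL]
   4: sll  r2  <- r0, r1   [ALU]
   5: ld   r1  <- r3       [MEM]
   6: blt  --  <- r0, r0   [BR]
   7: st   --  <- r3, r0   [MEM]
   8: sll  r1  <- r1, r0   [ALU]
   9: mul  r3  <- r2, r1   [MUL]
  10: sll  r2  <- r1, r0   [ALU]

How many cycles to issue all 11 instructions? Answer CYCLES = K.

CYCLES = 7

c0: i0 and.ALU  WAW r0
c1: i1 ld.MEM  no-port MEM/MEM
c2: i2/i3 ld.MEM+mul.MUL  dual
c3: i4/i5 sll.ALU+ld.MEM  dual
c4: i6/i7 blt.BR+st.MEM  dual
c5: i8 sll.ALU  RAW r1
c6: i9/i10 mul.MUL+sll.ALU  dual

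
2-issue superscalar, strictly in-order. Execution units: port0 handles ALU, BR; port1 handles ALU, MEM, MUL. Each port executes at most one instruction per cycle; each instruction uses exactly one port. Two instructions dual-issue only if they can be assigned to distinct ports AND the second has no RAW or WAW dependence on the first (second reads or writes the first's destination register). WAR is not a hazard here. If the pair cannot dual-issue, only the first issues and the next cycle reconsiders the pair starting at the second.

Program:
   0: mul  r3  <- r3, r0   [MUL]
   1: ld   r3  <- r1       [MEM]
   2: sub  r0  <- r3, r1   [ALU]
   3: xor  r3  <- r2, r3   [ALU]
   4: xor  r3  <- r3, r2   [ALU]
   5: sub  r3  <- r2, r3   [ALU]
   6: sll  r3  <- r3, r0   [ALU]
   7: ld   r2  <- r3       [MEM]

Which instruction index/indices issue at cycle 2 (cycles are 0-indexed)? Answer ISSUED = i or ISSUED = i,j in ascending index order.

0. mul.MUL @i0  | no-port MUL/MEM
1. ld.MEM @i1  | RAW r3
2. sub.ALU;xor.ALU @i2&i3  | dual
3. xor.ALU @i4  | RAW+WAW r3
4. sub.ALU @i5  | RAW+WAW r3
5. sll.ALU @i6  | RAW r3
6. ld.MEM @i7  | tail

ISSUED = 2,3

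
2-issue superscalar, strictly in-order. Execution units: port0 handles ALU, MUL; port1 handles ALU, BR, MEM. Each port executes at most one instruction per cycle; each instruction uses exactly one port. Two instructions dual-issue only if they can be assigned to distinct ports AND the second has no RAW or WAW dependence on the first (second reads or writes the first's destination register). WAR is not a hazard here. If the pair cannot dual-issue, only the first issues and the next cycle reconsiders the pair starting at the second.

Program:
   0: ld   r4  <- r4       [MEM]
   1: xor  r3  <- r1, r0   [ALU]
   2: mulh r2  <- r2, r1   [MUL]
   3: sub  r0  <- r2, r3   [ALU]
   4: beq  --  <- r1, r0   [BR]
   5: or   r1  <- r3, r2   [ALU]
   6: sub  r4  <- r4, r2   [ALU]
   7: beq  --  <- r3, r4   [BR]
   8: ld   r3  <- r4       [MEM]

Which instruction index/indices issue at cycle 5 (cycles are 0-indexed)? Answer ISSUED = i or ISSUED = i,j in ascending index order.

c0: i0,i1 ld.MEM+xor.ALU  dual
c1: i2 mulh.MUL  RAW r2
c2: i3 sub.ALU  RAW r0
c3: i4,i5 beq.BR+or.ALU  dual
c4: i6 sub.ALU  RAW r4
c5: i7 beq.BR  no-port BR/MEM
c6: i8 ld.MEM  tail

ISSUED = 7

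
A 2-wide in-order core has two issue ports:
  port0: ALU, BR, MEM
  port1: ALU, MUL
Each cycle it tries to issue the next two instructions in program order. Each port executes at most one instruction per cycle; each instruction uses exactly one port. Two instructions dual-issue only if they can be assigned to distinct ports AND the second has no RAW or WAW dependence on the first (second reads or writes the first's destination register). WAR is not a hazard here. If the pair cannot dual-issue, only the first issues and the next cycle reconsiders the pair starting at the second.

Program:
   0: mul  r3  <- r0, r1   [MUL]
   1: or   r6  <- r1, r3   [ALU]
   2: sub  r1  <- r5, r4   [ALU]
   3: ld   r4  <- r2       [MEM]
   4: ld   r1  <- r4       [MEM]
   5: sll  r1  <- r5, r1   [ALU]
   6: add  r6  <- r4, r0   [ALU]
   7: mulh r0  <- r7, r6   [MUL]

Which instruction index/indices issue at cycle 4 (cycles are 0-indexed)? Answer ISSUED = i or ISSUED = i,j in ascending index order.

ISSUED = 5,6

  cy0 -> i0 (mul) RAW r3
  cy1 -> i1&i2 (or/sub) pair
  cy2 -> i3 (ld) no-port MEM/MEM
  cy3 -> i4 (ld) RAW+WAW r1
  cy4 -> i5&i6 (sll/add) pair
  cy5 -> i7 (mulh) tail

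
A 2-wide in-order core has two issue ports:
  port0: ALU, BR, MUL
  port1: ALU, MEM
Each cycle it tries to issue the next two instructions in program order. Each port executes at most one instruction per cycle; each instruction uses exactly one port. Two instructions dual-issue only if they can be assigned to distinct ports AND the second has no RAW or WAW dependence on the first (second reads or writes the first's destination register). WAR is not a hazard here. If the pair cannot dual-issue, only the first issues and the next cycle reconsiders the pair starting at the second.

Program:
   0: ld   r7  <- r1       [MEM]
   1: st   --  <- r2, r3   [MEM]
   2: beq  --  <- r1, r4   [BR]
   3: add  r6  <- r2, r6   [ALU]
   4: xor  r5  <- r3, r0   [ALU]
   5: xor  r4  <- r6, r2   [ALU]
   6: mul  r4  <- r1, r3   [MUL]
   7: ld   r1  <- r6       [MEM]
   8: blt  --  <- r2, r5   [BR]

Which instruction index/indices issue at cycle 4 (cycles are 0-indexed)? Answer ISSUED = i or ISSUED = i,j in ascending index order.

ISSUED = 6,7

c0: i0 ld  no-port MEM/MEM
c1: i1+i2 st+beq  dual
c2: i3+i4 add+xor  dual
c3: i5 xor  WAW r4
c4: i6+i7 mul+ld  dual
c5: i8 blt  tail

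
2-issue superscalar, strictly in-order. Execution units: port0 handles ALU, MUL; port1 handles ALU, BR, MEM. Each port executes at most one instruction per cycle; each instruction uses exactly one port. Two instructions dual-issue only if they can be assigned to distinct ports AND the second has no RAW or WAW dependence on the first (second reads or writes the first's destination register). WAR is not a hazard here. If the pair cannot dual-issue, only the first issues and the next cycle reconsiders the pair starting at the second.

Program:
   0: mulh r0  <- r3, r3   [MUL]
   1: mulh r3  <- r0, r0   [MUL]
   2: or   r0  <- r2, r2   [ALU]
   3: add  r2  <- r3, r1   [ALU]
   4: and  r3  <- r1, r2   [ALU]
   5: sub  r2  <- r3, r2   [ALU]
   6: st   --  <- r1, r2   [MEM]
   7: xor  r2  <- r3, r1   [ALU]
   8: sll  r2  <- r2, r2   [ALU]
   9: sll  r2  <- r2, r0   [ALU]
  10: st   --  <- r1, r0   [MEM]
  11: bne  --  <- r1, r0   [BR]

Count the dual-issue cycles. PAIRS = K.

PAIRS = 3

t=0 i0:mulh ; no-port MUL/MUL
t=1 i1,i2:mulh or ; dual
t=2 i3:add ; RAW r2
t=3 i4:and ; RAW r3
t=4 i5:sub ; RAW r2
t=5 i6,i7:st xor ; dual
t=6 i8:sll ; RAW+WAW r2
t=7 i9,i10:sll st ; dual
t=8 i11:bne ; tail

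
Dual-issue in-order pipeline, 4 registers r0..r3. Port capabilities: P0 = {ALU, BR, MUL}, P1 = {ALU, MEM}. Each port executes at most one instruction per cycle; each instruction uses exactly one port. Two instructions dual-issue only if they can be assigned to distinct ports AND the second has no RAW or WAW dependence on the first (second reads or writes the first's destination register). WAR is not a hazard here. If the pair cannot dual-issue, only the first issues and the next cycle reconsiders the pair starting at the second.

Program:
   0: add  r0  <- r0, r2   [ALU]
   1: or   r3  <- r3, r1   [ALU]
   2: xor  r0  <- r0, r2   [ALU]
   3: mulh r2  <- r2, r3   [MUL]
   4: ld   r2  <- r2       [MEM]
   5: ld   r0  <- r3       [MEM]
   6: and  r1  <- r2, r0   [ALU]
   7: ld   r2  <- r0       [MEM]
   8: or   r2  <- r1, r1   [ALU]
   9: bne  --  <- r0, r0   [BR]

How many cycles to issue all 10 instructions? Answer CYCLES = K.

t=0 i0,i1:add.ALU+or.ALU ; pair
t=1 i2,i3:xor.ALU+mulh.MUL ; pair
t=2 i4:ld.MEM ; no-port MEM/MEM
t=3 i5:ld.MEM ; RAW r0
t=4 i6,i7:and.ALU+ld.MEM ; pair
t=5 i8,i9:or.ALU+bne.BR ; pair

CYCLES = 6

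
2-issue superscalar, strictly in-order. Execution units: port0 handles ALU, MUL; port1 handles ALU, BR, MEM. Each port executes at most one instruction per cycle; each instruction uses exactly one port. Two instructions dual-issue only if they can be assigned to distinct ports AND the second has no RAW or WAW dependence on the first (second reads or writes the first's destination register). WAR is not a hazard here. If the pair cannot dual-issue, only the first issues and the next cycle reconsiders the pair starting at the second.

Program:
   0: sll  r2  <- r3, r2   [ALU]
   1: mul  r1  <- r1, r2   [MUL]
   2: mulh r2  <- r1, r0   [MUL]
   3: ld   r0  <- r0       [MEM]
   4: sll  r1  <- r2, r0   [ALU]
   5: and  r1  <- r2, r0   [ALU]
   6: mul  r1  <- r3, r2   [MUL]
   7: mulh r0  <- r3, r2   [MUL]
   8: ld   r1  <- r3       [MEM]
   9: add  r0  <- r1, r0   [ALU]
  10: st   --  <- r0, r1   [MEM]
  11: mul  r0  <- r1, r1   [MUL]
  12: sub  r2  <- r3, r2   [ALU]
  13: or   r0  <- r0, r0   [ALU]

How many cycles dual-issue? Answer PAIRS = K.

PAIRS = 4

t=0 i0:sll.ALU ; RAW r2
t=1 i1:mul.MUL ; no-port MUL/MUL
t=2 i2&i3:mulh.MUL/ld.MEM ; pair
t=3 i4:sll.ALU ; WAW r1
t=4 i5:and.ALU ; WAW r1
t=5 i6:mul.MUL ; no-port MUL/MUL
t=6 i7&i8:mulh.MUL/ld.MEM ; pair
t=7 i9:add.ALU ; RAW r0
t=8 i10&i11:st.MEM/mul.MUL ; pair
t=9 i12&i13:sub.ALU/or.ALU ; pair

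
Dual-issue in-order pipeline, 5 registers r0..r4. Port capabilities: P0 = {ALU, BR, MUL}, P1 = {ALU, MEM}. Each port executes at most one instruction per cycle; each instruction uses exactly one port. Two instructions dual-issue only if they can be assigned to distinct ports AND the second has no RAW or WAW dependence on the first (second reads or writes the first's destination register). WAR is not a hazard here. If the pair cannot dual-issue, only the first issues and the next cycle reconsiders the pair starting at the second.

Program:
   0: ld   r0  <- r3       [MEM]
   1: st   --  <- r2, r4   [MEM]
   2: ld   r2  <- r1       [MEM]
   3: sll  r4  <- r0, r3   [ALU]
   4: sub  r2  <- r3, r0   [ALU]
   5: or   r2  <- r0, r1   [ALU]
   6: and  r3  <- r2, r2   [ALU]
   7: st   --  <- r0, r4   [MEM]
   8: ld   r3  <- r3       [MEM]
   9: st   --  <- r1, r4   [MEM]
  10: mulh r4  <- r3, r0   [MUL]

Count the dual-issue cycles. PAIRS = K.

PAIRS = 3

[0] i0  ld.MEM  -- no-port MEM/MEM
[1] i1  st.MEM  -- no-port MEM/MEM
[2] i2/i3  ld.MEM sll.ALU  -- 2-wide
[3] i4  sub.ALU  -- WAW r2
[4] i5  or.ALU  -- RAW r2
[5] i6/i7  and.ALU st.MEM  -- 2-wide
[6] i8  ld.MEM  -- no-port MEM/MEM
[7] i9/i10  st.MEM mulh.MUL  -- 2-wide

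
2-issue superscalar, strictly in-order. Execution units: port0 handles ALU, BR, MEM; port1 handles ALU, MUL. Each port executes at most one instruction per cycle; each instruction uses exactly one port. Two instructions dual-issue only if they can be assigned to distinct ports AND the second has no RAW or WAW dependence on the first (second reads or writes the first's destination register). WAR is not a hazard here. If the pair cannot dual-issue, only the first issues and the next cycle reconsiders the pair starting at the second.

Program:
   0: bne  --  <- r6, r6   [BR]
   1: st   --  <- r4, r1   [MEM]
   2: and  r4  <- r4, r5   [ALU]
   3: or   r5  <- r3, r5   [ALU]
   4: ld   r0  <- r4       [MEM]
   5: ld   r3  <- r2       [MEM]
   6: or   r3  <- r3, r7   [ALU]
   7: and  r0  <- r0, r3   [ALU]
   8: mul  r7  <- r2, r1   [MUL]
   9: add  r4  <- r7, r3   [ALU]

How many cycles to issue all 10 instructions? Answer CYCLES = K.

  cy0 -> i0 (bne.BR) no-port BR/MEM
  cy1 -> i1+i2 (st.MEM/and.ALU) dual
  cy2 -> i3+i4 (or.ALU/ld.MEM) dual
  cy3 -> i5 (ld.MEM) RAW+WAW r3
  cy4 -> i6 (or.ALU) RAW r3
  cy5 -> i7+i8 (and.ALU/mul.MUL) dual
  cy6 -> i9 (add.ALU) tail

CYCLES = 7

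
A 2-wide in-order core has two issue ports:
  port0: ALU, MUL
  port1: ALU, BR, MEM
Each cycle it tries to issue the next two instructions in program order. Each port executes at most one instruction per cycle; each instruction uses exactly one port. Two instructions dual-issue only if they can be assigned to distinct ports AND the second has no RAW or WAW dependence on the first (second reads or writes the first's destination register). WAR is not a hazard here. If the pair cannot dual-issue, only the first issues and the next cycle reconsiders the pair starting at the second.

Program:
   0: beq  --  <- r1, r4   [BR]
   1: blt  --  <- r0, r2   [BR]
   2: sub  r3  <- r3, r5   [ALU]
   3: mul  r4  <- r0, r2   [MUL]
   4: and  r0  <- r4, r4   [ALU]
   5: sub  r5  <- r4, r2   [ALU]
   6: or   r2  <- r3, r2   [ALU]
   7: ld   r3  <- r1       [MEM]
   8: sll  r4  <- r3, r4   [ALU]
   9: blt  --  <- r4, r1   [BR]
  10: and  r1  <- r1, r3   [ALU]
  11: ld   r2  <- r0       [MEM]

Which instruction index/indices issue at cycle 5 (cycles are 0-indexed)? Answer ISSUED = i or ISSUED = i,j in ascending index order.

[0] i0  beq  -- no-port BR/BR
[1] i1+i2  blt+sub  -- pair
[2] i3  mul  -- RAW r4
[3] i4+i5  and+sub  -- pair
[4] i6+i7  or+ld  -- pair
[5] i8  sll  -- RAW r4
[6] i9+i10  blt+and  -- pair
[7] i11  ld  -- tail

ISSUED = 8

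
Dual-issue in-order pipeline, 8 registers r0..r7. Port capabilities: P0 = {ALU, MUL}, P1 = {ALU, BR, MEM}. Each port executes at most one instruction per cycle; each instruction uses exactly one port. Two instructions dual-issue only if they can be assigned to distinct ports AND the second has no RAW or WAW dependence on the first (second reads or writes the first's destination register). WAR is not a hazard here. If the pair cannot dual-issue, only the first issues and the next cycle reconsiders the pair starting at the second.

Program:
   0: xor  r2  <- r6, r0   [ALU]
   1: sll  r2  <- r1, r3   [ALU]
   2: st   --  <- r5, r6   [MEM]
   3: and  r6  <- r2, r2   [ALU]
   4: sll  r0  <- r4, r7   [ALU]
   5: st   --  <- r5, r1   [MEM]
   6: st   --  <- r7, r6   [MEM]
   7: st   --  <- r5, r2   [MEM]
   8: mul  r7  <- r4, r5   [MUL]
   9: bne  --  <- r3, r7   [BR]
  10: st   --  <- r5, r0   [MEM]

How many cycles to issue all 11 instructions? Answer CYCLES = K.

CYCLES = 8

t=0 i0:xor ; WAW r2
t=1 i1&i2:sll+st ; dual
t=2 i3&i4:and+sll ; dual
t=3 i5:st ; no-port MEM/MEM
t=4 i6:st ; no-port MEM/MEM
t=5 i7&i8:st+mul ; dual
t=6 i9:bne ; no-port BR/MEM
t=7 i10:st ; tail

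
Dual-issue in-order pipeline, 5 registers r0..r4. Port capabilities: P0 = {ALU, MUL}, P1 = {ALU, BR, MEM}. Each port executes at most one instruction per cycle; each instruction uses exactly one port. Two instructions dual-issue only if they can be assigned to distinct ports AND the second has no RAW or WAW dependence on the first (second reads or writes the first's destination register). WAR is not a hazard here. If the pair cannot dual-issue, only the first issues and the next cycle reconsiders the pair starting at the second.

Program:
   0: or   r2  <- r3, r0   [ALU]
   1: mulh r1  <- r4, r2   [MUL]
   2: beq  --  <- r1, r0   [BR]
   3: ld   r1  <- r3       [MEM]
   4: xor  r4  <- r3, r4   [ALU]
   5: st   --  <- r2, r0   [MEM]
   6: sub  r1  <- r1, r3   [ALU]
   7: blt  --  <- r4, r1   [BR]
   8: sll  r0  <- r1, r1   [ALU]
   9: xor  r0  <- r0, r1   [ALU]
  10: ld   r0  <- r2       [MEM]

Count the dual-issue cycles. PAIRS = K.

PAIRS = 3

[0] i0  or.ALU  -- RAW r2
[1] i1  mulh.MUL  -- RAW r1
[2] i2  beq.BR  -- no-port BR/MEM
[3] i3/i4  ld.MEM+xor.ALU  -- pair
[4] i5/i6  st.MEM+sub.ALU  -- pair
[5] i7/i8  blt.BR+sll.ALU  -- pair
[6] i9  xor.ALU  -- WAW r0
[7] i10  ld.MEM  -- tail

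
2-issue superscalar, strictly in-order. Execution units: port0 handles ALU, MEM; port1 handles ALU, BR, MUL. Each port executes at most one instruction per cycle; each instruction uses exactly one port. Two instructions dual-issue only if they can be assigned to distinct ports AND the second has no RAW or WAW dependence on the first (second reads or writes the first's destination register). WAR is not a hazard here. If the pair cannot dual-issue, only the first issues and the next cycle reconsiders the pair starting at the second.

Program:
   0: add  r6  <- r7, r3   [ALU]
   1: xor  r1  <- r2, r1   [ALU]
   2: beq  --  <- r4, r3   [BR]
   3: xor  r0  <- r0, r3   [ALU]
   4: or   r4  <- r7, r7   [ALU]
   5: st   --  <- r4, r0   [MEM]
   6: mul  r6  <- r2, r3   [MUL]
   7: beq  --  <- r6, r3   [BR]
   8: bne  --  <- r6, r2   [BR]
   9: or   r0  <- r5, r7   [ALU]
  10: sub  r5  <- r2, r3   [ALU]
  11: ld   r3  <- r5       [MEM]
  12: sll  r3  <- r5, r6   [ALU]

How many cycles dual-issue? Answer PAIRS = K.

[0] i0+i1  add;xor  -- pair
[1] i2+i3  beq;xor  -- pair
[2] i4  or  -- RAW r4
[3] i5+i6  st;mul  -- pair
[4] i7  beq  -- no-port BR/BR
[5] i8+i9  bne;or  -- pair
[6] i10  sub  -- RAW r5
[7] i11  ld  -- WAW r3
[8] i12  sll  -- tail

PAIRS = 4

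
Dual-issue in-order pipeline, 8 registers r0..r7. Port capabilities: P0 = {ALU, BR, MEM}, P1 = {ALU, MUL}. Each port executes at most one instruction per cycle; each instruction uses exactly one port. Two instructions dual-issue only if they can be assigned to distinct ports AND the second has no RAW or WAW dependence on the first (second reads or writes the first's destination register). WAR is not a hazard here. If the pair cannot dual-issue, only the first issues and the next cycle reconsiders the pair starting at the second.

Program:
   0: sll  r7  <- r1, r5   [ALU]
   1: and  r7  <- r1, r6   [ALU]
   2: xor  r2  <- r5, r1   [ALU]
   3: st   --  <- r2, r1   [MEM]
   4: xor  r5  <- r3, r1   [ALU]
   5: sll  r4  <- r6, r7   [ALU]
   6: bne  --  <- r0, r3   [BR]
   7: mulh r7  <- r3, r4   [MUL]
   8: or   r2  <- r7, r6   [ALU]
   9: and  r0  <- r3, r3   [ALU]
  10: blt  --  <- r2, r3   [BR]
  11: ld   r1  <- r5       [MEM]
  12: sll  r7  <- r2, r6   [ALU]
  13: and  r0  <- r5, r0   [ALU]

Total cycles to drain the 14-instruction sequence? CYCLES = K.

#0 head=0: sll i0 WAW r7
#1 head=1: and/xor i1+i2 dual
#2 head=3: st/xor i3+i4 dual
#3 head=5: sll/bne i5+i6 dual
#4 head=7: mulh i7 RAW r7
#5 head=8: or/and i8+i9 dual
#6 head=10: blt i10 no-port BR/MEM
#7 head=11: ld/sll i11+i12 dual
#8 head=13: and i13 tail

CYCLES = 9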